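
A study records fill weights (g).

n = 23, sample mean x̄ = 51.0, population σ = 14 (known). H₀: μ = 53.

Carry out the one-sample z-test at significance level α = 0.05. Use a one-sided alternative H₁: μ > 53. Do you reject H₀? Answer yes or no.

SE = σ/√n = 14/√23 = 2.9192
z = (x̄−μ₀)/SE = (51.0−53)/2.9192 = -0.6851
p-value (one-sided, H₁ greater) = 0.75337
At α=0.05: p ≥ α → fail to reject H₀

reject H₀: no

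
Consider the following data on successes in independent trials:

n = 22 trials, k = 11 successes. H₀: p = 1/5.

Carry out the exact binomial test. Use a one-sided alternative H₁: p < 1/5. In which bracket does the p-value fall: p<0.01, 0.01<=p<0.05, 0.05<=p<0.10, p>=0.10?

p-value bracket: p>=0.10

Exact binomial: n=22, k=11, p₀=1/5=0.2000
P(X≤11) from Σ C(n,i)·p₀^i·(1−p₀)^(n−i)
p-value (one-sided, H₁ less) = 0.99965
→ bracket: p>=0.10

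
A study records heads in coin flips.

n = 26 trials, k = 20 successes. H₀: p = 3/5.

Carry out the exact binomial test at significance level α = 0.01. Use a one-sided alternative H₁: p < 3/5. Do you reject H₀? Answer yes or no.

reject H₀: no

Exact binomial: n=26, k=20, p₀=3/5=0.6000
P(X≤20) from Σ C(n,i)·p₀^i·(1−p₀)^(n−i)
p-value (one-sided, H₁ less) = 0.97859
At α=0.01: p ≥ α → fail to reject H₀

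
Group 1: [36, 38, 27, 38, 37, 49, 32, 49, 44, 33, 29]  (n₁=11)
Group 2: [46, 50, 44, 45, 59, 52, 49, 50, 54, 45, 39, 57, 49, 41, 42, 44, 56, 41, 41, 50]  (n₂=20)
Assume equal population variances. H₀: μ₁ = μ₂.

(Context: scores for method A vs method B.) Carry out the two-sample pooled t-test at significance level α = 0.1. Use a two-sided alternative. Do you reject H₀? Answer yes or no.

reject H₀: yes

x̄₁=37.455, s₁=7.367, n₁=11
x̄₂=47.700, s₂=5.841, n₂=20
s_p² = [10·7.367² + 19·5.841²]/29 = 41.0665
SE = √(s_p²·(1/11+1/20)) = 2.4055
t = (37.455−47.700)/2.4055 = -4.2591
df = 29
p-value (two-sided) = 0.00020
At α=0.1: p < α → reject H₀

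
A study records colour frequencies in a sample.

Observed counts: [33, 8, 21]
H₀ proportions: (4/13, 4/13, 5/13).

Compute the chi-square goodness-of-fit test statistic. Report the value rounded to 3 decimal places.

n = 62; E_i = n·p_i = [19.08, 19.08, 23.85]
χ² = (33−19.08)²/19.08 + (8−19.08)²/19.08 + (21−23.85)²/23.85 = 16.9331
df = 2

test statistic = 16.933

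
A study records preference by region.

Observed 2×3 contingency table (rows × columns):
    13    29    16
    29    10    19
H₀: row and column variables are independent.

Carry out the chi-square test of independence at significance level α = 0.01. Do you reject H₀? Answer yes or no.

reject H₀: yes

Row totals [58, 58], col totals [42, 39, 35], n=116
χ² = (13−21.00)²/21.00 + (29−19.50)²/19.50 + (16−17.50)²/17.50 + (29−21.00)²/21.00 + (10−19.50)²/19.50 + (19−17.50)²/17.50 = 15.6088
df = 2
p-value (upper-tail) = 0.00041
At α=0.01: p < α → reject H₀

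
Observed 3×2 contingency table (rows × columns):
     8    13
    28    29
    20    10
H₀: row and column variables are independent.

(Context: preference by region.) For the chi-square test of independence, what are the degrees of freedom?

degrees of freedom = 2

df = (r−1)(c−1) = (3−1)·(2−1) = 2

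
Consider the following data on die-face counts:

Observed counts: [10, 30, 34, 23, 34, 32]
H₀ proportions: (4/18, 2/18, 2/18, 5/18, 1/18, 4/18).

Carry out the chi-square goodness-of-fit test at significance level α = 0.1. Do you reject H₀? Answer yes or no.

reject H₀: yes

n = 163; E_i = n·p_i = [36.22, 18.11, 18.11, 45.28, 9.06, 36.22]
χ² = (10−36.22)²/36.22 + (30−18.11)²/18.11 + (34−18.11)²/18.11 + (23−45.28)²/45.28 + (34−9.06)²/9.06 + (32−36.22)²/36.22 = 120.8920
df = 5
p-value (upper-tail) = 0.00000
At α=0.1: p < α → reject H₀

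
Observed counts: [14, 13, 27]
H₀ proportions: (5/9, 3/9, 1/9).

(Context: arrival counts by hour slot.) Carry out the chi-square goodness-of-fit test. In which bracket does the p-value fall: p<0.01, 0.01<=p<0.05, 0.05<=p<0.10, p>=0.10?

p-value bracket: p<0.01

n = 54; E_i = n·p_i = [30.00, 18.00, 6.00]
χ² = (14−30.00)²/30.00 + (13−18.00)²/18.00 + (27−6.00)²/6.00 = 83.4222
df = 2
p-value (upper-tail) = 0.00000
→ bracket: p<0.01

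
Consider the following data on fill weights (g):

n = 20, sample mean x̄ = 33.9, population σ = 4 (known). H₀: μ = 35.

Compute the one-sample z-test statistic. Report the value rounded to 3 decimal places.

SE = σ/√n = 4/√20 = 0.8944
z = (x̄−μ₀)/SE = (33.9−35)/0.8944 = -1.2298

test statistic = -1.230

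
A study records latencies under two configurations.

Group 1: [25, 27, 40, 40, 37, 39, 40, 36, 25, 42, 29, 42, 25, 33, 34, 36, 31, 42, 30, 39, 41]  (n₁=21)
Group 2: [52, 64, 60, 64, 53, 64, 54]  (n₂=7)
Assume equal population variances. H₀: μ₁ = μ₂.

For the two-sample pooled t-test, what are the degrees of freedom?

degrees of freedom = 26

df = n₁ + n₂ − 2 = 21 + 7 − 2 = 26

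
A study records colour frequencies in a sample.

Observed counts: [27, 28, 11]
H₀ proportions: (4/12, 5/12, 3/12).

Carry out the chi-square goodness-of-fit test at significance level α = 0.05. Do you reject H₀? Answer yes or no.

n = 66; E_i = n·p_i = [22.00, 27.50, 16.50]
χ² = (27−22.00)²/22.00 + (28−27.50)²/27.50 + (11−16.50)²/16.50 = 2.9788
df = 2
p-value (upper-tail) = 0.22551
At α=0.05: p ≥ α → fail to reject H₀

reject H₀: no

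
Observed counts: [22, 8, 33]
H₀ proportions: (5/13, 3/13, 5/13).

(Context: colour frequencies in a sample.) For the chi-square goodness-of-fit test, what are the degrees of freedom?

df = k − 1 = 3 − 1 = 2

degrees of freedom = 2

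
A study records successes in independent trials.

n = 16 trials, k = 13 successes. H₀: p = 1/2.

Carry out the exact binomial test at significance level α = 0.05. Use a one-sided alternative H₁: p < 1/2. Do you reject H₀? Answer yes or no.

reject H₀: no

Exact binomial: n=16, k=13, p₀=1/2=0.5000
P(X≤13) from Σ C(n,i)·p₀^i·(1−p₀)^(n−i)
p-value (one-sided, H₁ less) = 0.99791
At α=0.05: p ≥ α → fail to reject H₀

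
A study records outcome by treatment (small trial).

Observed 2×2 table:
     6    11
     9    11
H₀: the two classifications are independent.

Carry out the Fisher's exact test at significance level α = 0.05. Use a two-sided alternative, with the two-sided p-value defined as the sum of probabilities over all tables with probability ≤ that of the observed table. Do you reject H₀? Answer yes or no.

Margins: r₁=17, r₂=20, c₁=15, c₂=22, n=37
p_obs = C(17,6)·C(20,9)/C(37,15); sum pmf over tables with pmf ≤ p_obs
p-value (two-sided) = 0.73838
At α=0.05: p ≥ α → fail to reject H₀

reject H₀: no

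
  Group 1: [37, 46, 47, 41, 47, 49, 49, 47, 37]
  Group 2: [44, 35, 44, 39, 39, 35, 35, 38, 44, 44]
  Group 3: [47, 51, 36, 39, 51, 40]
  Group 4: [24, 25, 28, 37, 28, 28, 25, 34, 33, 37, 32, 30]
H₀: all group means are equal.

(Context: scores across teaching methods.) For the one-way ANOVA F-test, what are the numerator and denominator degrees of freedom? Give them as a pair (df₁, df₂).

degrees of freedom = [3, 33]

k = 4 groups, N = 37 total
df = (k−1, N−k) = (4−1, 37−4) = (3, 33)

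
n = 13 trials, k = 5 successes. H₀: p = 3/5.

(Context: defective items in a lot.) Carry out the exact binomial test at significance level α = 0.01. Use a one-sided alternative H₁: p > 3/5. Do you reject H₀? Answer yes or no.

Exact binomial: n=13, k=5, p₀=3/5=0.6000
P(X≥5) from Σ C(n,i)·p₀^i·(1−p₀)^(n−i)
p-value (one-sided, H₁ greater) = 0.96792
At α=0.01: p ≥ α → fail to reject H₀

reject H₀: no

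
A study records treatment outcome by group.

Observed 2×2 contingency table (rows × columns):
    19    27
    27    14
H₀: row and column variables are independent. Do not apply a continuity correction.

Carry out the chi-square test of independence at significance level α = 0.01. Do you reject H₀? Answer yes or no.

reject H₀: no

Row totals [46, 41], col totals [46, 41], n=87
χ² = (19−24.32)²/24.32 + (27−21.68)²/21.68 + (27−21.68)²/21.68 + (14−19.32)²/19.32 = 5.2432
df = 1
p-value (upper-tail) = 0.02203
At α=0.01: p ≥ α → fail to reject H₀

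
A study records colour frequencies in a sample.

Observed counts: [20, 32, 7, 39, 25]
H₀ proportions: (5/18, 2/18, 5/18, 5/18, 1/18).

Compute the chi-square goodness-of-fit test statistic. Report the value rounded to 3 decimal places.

test statistic = 101.049

n = 123; E_i = n·p_i = [34.17, 13.67, 34.17, 34.17, 6.83]
χ² = (20−34.17)²/34.17 + (32−13.67)²/13.67 + (7−34.17)²/34.17 + (39−34.17)²/34.17 + (25−6.83)²/6.83 = 101.0488
df = 4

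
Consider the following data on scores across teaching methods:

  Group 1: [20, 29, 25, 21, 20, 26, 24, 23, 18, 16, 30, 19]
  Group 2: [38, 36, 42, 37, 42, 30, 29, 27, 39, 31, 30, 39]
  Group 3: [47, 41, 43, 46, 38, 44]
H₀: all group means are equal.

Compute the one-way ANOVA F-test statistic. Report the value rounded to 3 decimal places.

test statistic = 45.104

Group means [22.58, 35.00, 43.17], grand mean 31.667
SSB = Σnᵢ(x̄ᵢ−x̄)² = 1916.917; SSW = ΣΣ(x−x̄ᵢ)² = 573.750
MSB = 1916.917/2 = 958.4583; MSW = 573.750/27 = 21.2500
F = MSB/MSW = 45.1039
df = (2, 27)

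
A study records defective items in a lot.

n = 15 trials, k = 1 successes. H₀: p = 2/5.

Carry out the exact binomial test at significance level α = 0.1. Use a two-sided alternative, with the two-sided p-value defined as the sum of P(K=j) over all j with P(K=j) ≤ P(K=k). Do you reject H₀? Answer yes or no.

Exact binomial: n=15, k=1, p₀=2/5=0.4000
P(X=j) = C(n,j)·p₀^j·(1−p₀)^(n−j); p = Σ P(X=j) over j with P(X=j) ≤ P(X=1)
p-value (two-sided) = 0.00710
At α=0.1: p < α → reject H₀

reject H₀: yes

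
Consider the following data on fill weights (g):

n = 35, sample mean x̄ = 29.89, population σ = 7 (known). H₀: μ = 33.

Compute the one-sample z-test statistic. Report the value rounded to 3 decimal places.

SE = σ/√n = 7/√35 = 1.1832
z = (x̄−μ₀)/SE = (29.89−33)/1.1832 = -2.6284

test statistic = -2.628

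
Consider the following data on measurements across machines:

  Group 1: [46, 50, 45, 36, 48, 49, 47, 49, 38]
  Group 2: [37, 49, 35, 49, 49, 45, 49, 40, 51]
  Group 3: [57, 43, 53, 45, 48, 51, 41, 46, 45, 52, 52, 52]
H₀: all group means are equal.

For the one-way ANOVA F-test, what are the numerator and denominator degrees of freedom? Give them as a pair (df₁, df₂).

degrees of freedom = [2, 27]

k = 3 groups, N = 30 total
df = (k−1, N−k) = (3−1, 30−3) = (2, 27)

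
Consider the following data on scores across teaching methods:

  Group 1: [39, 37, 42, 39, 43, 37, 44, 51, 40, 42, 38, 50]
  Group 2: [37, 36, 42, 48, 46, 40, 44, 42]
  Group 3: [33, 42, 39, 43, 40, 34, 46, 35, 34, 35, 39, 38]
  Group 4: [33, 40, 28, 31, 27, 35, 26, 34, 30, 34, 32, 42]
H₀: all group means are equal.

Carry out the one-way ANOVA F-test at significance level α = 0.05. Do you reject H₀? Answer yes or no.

Group means [41.83, 41.88, 38.17, 32.67], grand mean 38.341
SSB = Σnᵢ(x̄ᵢ−x̄)² = 633.011; SSW = ΣΣ(x−x̄ᵢ)² = 802.875
MSB = 633.011/3 = 211.0038; MSW = 802.875/40 = 20.0719
F = MSB/MSW = 10.5124
df = (3, 40)
p-value (upper-tail) = 0.00003
At α=0.05: p < α → reject H₀

reject H₀: yes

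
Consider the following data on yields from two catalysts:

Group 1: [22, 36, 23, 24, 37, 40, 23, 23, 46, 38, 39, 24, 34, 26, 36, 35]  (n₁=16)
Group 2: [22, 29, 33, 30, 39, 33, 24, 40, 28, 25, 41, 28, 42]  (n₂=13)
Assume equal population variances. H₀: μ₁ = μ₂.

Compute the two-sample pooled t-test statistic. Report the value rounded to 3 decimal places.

test statistic = -0.080

x̄₁=31.625, s₁=7.830, n₁=16
x̄₂=31.846, s₂=6.793, n₂=13
s_p² = [15·7.830² + 12·6.793²]/27 = 54.5719
SE = √(s_p²·(1/16+1/13)) = 2.7584
t = (31.625−31.846)/2.7584 = -0.0802
df = 27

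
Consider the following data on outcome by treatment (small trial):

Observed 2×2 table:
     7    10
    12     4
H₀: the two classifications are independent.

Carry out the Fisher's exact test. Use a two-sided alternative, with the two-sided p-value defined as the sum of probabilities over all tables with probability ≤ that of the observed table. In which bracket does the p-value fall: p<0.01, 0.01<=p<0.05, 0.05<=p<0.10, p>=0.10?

p-value bracket: 0.05<=p<0.10

Margins: r₁=17, r₂=16, c₁=19, c₂=14, n=33
p_obs = C(17,7)·C(16,12)/C(33,19); sum pmf over tables with pmf ≤ p_obs
p-value (two-sided) = 0.07986
→ bracket: 0.05<=p<0.10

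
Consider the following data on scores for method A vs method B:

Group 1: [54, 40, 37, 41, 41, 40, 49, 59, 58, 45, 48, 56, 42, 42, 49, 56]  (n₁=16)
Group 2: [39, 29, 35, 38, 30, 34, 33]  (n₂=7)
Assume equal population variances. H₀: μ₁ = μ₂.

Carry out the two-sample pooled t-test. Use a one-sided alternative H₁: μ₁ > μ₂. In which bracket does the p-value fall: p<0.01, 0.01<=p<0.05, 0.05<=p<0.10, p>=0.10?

p-value bracket: p<0.01

x̄₁=47.312, s₁=7.337, n₁=16
x̄₂=34.000, s₂=3.742, n₂=7
s_p² = [15·7.337² + 6·3.742²]/21 = 42.4494
SE = √(s_p²·(1/16+1/7)) = 2.9525
t = (47.312−34.000)/2.9525 = 4.5089
df = 21
p-value (one-sided, H₁ greater) = 0.00010
→ bracket: p<0.01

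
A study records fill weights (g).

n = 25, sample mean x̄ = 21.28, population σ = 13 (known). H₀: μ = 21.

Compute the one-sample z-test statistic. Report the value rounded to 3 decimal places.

SE = σ/√n = 13/√25 = 2.6000
z = (x̄−μ₀)/SE = (21.28−21)/2.6000 = 0.1077

test statistic = 0.108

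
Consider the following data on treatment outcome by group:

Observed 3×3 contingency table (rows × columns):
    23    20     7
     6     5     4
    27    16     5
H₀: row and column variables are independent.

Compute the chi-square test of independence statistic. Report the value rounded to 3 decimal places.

test statistic = 3.312

Row totals [50, 15, 48], col totals [56, 41, 16], n=113
χ² = (23−24.78)²/24.78 + (20−18.14)²/18.14 + (7−7.08)²/7.08 + (6−7.43)²/7.43 + (5−5.44)²/5.44 + (4−2.12)²/2.12 + (27−23.79)²/23.79 + (16−17.42)²/17.42 + (5−6.80)²/6.80 = 3.3124
df = 4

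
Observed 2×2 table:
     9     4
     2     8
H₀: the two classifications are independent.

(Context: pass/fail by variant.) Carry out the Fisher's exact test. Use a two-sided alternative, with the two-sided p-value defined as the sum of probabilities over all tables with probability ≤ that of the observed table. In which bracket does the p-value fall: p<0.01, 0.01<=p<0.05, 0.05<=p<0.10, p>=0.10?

Margins: r₁=13, r₂=10, c₁=11, c₂=12, n=23
p_obs = C(13,9)·C(10,2)/C(23,11); sum pmf over tables with pmf ≤ p_obs
p-value (two-sided) = 0.03607
→ bracket: 0.01<=p<0.05

p-value bracket: 0.01<=p<0.05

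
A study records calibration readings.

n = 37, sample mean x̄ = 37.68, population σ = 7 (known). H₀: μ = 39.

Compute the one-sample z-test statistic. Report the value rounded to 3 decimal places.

test statistic = -1.147

SE = σ/√n = 7/√37 = 1.1508
z = (x̄−μ₀)/SE = (37.68−39)/1.1508 = -1.1470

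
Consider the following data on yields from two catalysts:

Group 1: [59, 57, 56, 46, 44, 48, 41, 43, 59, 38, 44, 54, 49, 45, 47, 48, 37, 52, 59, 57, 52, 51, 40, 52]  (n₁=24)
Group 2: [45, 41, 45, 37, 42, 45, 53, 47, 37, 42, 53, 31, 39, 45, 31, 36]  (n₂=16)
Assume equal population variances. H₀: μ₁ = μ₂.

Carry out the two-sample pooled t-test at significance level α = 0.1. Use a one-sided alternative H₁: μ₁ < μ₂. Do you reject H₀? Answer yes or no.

reject H₀: no

x̄₁=49.083, s₁=6.788, n₁=24
x̄₂=41.812, s₂=6.534, n₂=16
s_p² = [23·6.788² + 15·6.534²]/38 = 44.7440
SE = √(s_p²·(1/24+1/16)) = 2.1589
t = (49.083−41.812)/2.1589 = 3.3678
df = 38
p-value (one-sided, H₁ less) = 0.99913
At α=0.1: p ≥ α → fail to reject H₀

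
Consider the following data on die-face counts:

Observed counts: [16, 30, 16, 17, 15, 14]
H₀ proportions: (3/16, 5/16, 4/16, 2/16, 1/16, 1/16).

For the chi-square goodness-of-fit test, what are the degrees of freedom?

degrees of freedom = 5

df = k − 1 = 6 − 1 = 5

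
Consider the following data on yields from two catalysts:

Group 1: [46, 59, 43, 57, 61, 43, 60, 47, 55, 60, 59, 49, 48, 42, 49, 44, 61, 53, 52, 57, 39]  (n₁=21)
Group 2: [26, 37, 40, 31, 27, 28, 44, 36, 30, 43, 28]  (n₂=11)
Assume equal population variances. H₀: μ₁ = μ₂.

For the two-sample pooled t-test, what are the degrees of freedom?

degrees of freedom = 30

df = n₁ + n₂ − 2 = 21 + 11 − 2 = 30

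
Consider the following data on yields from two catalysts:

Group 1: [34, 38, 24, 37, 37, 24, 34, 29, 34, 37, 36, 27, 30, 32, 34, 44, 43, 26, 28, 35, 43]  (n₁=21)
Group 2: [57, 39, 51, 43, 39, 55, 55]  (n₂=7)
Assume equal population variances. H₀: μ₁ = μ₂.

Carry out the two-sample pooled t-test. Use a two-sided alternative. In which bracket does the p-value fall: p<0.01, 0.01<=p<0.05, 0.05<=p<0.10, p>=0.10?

p-value bracket: p<0.01

x̄₁=33.619, s₁=5.920, n₁=21
x̄₂=48.429, s₂=7.892, n₂=7
s_p² = [20·5.920² + 6·7.892²]/26 = 41.3333
SE = √(s_p²·(1/21+1/7)) = 2.8059
t = (33.619−48.429)/2.8059 = -5.2780
df = 26
p-value (two-sided) = 0.00002
→ bracket: p<0.01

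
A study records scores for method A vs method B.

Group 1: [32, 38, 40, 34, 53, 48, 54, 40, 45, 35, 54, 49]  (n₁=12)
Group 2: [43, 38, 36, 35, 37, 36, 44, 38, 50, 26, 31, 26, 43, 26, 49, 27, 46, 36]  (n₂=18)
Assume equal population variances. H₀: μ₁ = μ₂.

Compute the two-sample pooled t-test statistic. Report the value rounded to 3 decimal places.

test statistic = 2.196

x̄₁=43.500, s₁=8.051, n₁=12
x̄₂=37.056, s₂=7.757, n₂=18
s_p² = [11·8.051² + 17·7.757²]/28 = 61.9980
SE = √(s_p²·(1/12+1/18)) = 2.9344
t = (43.500−37.056)/2.9344 = 2.1962
df = 28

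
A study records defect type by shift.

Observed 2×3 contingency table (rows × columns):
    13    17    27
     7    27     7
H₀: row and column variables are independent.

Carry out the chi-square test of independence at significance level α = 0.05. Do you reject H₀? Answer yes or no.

reject H₀: yes

Row totals [57, 41], col totals [20, 44, 34], n=98
χ² = (13−11.63)²/11.63 + (17−25.59)²/25.59 + (27−19.78)²/19.78 + (7−8.37)²/8.37 + (27−18.41)²/18.41 + (7−14.22)²/14.22 = 13.5874
df = 2
p-value (upper-tail) = 0.00112
At α=0.05: p < α → reject H₀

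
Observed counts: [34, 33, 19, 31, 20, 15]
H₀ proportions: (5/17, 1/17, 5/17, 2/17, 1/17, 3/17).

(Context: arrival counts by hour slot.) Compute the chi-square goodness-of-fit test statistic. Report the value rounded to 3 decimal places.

test statistic = 110.594

n = 152; E_i = n·p_i = [44.71, 8.94, 44.71, 17.88, 8.94, 26.82]
χ² = (34−44.71)²/44.71 + (33−8.94)²/8.94 + (19−44.71)²/44.71 + (31−17.88)²/17.88 + (20−8.94)²/8.94 + (15−26.82)²/26.82 = 110.5941
df = 5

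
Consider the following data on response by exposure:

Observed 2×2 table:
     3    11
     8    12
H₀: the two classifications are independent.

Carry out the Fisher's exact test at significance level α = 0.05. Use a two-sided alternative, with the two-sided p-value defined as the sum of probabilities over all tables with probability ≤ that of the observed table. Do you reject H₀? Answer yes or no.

Margins: r₁=14, r₂=20, c₁=11, c₂=23, n=34
p_obs = C(14,3)·C(20,8)/C(34,11); sum pmf over tables with pmf ≤ p_obs
p-value (two-sided) = 0.29481
At α=0.05: p ≥ α → fail to reject H₀

reject H₀: no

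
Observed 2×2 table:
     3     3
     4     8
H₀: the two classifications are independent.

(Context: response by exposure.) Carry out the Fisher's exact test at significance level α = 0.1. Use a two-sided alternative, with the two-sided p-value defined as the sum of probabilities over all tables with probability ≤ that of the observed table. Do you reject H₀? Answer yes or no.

reject H₀: no

Margins: r₁=6, r₂=12, c₁=7, c₂=11, n=18
p_obs = C(6,3)·C(12,4)/C(18,7); sum pmf over tables with pmf ≤ p_obs
p-value (two-sided) = 0.62670
At α=0.1: p ≥ α → fail to reject H₀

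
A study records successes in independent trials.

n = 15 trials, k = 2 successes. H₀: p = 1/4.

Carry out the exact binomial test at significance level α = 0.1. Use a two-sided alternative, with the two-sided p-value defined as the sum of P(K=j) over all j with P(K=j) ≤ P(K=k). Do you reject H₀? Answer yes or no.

reject H₀: no

Exact binomial: n=15, k=2, p₀=1/4=0.2500
P(X=j) = C(n,j)·p₀^j·(1−p₀)^(n−j); p = Σ P(X=j) over j with P(X=j) ≤ P(X=2)
p-value (two-sided) = 0.38446
At α=0.1: p ≥ α → fail to reject H₀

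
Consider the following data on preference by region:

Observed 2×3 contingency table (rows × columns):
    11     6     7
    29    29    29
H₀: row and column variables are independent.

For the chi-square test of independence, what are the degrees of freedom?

degrees of freedom = 2

df = (r−1)(c−1) = (2−1)·(3−1) = 2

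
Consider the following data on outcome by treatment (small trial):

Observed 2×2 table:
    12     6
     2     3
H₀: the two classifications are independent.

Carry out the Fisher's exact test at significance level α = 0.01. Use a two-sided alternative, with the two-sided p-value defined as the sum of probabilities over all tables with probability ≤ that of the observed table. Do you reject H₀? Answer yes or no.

Margins: r₁=18, r₂=5, c₁=14, c₂=9, n=23
p_obs = C(18,12)·C(5,2)/C(23,14); sum pmf over tables with pmf ≤ p_obs
p-value (two-sided) = 0.34283
At α=0.01: p ≥ α → fail to reject H₀

reject H₀: no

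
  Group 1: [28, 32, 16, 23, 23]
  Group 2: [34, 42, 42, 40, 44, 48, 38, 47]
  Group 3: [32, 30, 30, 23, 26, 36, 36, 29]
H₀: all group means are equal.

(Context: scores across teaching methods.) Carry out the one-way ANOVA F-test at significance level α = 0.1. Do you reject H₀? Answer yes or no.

Group means [24.40, 41.88, 30.25], grand mean 33.286
SSB = Σnᵢ(x̄ᵢ−x̄)² = 1058.711; SSW = ΣΣ(x−x̄ᵢ)² = 435.575
MSB = 1058.711/2 = 529.3554; MSW = 435.575/18 = 24.1986
F = MSB/MSW = 21.8754
df = (2, 18)
p-value (upper-tail) = 0.00002
At α=0.1: p < α → reject H₀

reject H₀: yes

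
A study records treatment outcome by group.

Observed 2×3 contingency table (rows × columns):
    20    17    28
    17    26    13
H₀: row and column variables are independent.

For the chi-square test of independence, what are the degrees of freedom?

degrees of freedom = 2

df = (r−1)(c−1) = (2−1)·(3−1) = 2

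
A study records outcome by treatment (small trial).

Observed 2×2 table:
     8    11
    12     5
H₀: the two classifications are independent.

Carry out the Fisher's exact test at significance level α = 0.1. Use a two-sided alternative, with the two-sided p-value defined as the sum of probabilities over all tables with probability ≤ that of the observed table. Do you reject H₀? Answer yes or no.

Margins: r₁=19, r₂=17, c₁=20, c₂=16, n=36
p_obs = C(19,8)·C(17,12)/C(36,20); sum pmf over tables with pmf ≤ p_obs
p-value (two-sided) = 0.10647
At α=0.1: p ≥ α → fail to reject H₀

reject H₀: no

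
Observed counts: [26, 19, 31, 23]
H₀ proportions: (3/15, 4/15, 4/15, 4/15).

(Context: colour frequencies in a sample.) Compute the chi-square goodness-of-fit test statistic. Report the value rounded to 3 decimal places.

test statistic = 5.255

n = 99; E_i = n·p_i = [19.80, 26.40, 26.40, 26.40]
χ² = (26−19.80)²/19.80 + (19−26.40)²/26.40 + (31−26.40)²/26.40 + (23−26.40)²/26.40 = 5.2551
df = 3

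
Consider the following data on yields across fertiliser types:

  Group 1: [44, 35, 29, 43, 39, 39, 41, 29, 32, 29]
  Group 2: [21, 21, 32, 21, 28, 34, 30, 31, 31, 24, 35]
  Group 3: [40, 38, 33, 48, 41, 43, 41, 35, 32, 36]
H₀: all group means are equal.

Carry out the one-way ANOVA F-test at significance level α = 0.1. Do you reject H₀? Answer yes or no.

Group means [36.00, 28.00, 38.70], grand mean 34.032
SSB = Σnᵢ(x̄ᵢ−x̄)² = 656.868; SSW = ΣΣ(x−x̄ᵢ)² = 822.100
MSB = 656.868/2 = 328.4339; MSW = 822.100/28 = 29.3607
F = MSB/MSW = 11.1862
df = (2, 28)
p-value (upper-tail) = 0.00027
At α=0.1: p < α → reject H₀

reject H₀: yes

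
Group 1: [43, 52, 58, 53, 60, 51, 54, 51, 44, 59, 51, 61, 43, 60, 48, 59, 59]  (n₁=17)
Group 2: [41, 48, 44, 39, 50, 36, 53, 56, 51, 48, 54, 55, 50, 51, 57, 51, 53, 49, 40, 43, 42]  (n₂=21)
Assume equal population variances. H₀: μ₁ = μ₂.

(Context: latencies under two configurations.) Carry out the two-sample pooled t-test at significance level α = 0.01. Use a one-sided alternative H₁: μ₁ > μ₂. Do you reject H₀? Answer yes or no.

reject H₀: yes

x̄₁=53.294, s₁=6.192, n₁=17
x̄₂=48.143, s₂=6.044, n₂=21
s_p² = [16·6.192² + 20·6.044²]/36 = 37.3361
SE = √(s_p²·(1/17+1/21)) = 1.9935
t = (53.294−48.143)/1.9935 = 2.5840
df = 36
p-value (one-sided, H₁ greater) = 0.00699
At α=0.01: p < α → reject H₀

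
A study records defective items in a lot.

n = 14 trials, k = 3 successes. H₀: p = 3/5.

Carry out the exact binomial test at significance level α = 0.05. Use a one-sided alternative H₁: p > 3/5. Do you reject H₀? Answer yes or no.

reject H₀: no

Exact binomial: n=14, k=3, p₀=3/5=0.6000
P(X≥3) from Σ C(n,i)·p₀^i·(1−p₀)^(n−i)
p-value (one-sided, H₁ greater) = 0.99939
At α=0.05: p ≥ α → fail to reject H₀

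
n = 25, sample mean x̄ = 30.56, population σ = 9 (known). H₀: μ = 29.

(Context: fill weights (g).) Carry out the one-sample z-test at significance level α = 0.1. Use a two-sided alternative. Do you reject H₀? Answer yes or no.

reject H₀: no

SE = σ/√n = 9/√25 = 1.8000
z = (x̄−μ₀)/SE = (30.56−29)/1.8000 = 0.8667
p-value (two-sided) = 0.38612
At α=0.1: p ≥ α → fail to reject H₀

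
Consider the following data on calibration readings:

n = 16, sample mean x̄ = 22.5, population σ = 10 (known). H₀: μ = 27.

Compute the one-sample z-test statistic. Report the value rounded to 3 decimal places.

test statistic = -1.800

SE = σ/√n = 10/√16 = 2.5000
z = (x̄−μ₀)/SE = (22.5−27)/2.5000 = -1.8000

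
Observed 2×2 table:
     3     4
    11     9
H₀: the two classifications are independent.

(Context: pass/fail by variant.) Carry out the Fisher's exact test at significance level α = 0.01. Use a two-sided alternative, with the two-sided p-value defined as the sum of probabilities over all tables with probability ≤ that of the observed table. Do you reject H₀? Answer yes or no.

Margins: r₁=7, r₂=20, c₁=14, c₂=13, n=27
p_obs = C(7,3)·C(20,11)/C(27,14); sum pmf over tables with pmf ≤ p_obs
p-value (two-sided) = 0.67762
At α=0.01: p ≥ α → fail to reject H₀

reject H₀: no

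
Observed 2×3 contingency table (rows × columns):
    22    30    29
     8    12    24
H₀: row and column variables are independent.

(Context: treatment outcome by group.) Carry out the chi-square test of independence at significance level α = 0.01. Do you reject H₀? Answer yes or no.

reject H₀: no

Row totals [81, 44], col totals [30, 42, 53], n=125
χ² = (22−19.44)²/19.44 + (30−27.22)²/27.22 + (29−34.34)²/34.34 + (8−10.56)²/10.56 + (12−14.78)²/14.78 + (24−18.66)²/18.66 = 4.1291
df = 2
p-value (upper-tail) = 0.12688
At α=0.01: p ≥ α → fail to reject H₀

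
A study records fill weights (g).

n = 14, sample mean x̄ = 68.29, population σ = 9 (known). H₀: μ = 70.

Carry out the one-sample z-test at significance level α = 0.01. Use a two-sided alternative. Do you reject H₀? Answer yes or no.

reject H₀: no

SE = σ/√n = 9/√14 = 2.4054
z = (x̄−μ₀)/SE = (68.29−70)/2.4054 = -0.7109
p-value (two-sided) = 0.47714
At α=0.01: p ≥ α → fail to reject H₀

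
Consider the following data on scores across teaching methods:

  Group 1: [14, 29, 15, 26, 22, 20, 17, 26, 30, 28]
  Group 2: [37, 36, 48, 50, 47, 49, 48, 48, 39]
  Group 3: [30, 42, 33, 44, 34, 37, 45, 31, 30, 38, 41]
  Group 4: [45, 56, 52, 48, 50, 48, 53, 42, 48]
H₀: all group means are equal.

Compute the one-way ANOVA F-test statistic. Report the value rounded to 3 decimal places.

Group means [22.70, 44.67, 36.82, 49.11], grand mean 37.846
SSB = Σnᵢ(x̄ᵢ−x̄)² = 3866.452; SSW = ΣΣ(x−x̄ᵢ)² = 1026.625
MSB = 3866.452/3 = 1288.8172; MSW = 1026.625/35 = 29.3322
F = MSB/MSW = 43.9387
df = (3, 35)

test statistic = 43.939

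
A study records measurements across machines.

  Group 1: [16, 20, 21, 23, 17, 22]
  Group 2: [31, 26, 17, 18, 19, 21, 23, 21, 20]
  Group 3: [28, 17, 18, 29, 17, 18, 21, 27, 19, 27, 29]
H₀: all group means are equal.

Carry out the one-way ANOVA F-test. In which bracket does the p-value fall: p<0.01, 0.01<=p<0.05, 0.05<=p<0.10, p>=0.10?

p-value bracket: p>=0.10

Group means [19.83, 21.78, 22.73], grand mean 21.731
SSB = Σnᵢ(x̄ᵢ−x̄)² = 32.545; SSW = ΣΣ(x−x̄ᵢ)² = 462.571
MSB = 32.545/2 = 16.2723; MSW = 462.571/23 = 20.1118
F = MSB/MSW = 0.8091
df = (2, 23)
p-value (upper-tail) = 0.45754
→ bracket: p>=0.10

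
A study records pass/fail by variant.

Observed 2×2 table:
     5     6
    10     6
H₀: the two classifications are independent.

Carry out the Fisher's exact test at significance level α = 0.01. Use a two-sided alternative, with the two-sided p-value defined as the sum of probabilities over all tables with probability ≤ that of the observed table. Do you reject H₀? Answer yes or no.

Margins: r₁=11, r₂=16, c₁=15, c₂=12, n=27
p_obs = C(11,5)·C(16,10)/C(27,15); sum pmf over tables with pmf ≤ p_obs
p-value (two-sided) = 0.45165
At α=0.01: p ≥ α → fail to reject H₀

reject H₀: no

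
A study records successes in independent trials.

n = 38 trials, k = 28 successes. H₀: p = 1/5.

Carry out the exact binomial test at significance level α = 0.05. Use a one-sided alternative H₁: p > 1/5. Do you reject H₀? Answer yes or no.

reject H₀: yes

Exact binomial: n=38, k=28, p₀=1/5=0.2000
P(X≥28) from Σ C(n,i)·p₀^i·(1−p₀)^(n−i)
p-value (one-sided, H₁ greater) = 0.00000
At α=0.05: p < α → reject H₀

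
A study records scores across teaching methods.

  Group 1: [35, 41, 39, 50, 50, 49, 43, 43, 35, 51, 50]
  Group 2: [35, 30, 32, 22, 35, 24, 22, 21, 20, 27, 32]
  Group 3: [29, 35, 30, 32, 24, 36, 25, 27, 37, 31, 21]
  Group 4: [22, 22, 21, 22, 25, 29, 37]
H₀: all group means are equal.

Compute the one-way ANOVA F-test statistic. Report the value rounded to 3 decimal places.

Group means [44.18, 27.27, 29.73, 25.43], grand mean 32.275
SSB = Σnᵢ(x̄ᵢ−x̄)² = 2234.261; SSW = ΣΣ(x−x̄ᵢ)² = 1177.714
MSB = 2234.261/3 = 744.7536; MSW = 1177.714/36 = 32.7143
F = MSB/MSW = 22.7654
df = (3, 36)

test statistic = 22.765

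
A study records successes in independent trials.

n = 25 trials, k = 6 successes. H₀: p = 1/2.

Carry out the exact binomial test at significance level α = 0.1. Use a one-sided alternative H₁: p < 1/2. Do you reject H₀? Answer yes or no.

Exact binomial: n=25, k=6, p₀=1/2=0.5000
P(X≤6) from Σ C(n,i)·p₀^i·(1−p₀)^(n−i)
p-value (one-sided, H₁ less) = 0.00732
At α=0.1: p < α → reject H₀

reject H₀: yes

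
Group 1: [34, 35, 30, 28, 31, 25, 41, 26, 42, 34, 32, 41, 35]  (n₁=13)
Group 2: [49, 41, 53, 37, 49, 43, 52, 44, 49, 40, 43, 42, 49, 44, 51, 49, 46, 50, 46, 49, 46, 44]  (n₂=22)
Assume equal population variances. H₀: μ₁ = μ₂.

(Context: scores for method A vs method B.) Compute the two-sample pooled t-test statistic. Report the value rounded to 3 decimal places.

x̄₁=33.385, s₁=5.546, n₁=13
x̄₂=46.182, s₂=4.182, n₂=22
s_p² = [12·5.546² + 21·4.182²]/33 = 22.3136
SE = √(s_p²·(1/13+1/22)) = 1.6525
t = (33.385−46.182)/1.6525 = -7.7442
df = 33

test statistic = -7.744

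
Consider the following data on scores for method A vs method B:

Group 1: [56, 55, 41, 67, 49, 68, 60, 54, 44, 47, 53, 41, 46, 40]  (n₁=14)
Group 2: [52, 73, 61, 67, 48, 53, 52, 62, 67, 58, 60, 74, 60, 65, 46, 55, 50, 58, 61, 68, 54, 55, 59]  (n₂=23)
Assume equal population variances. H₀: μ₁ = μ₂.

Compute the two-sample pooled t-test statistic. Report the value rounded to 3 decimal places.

x̄₁=51.500, s₁=9.163, n₁=14
x̄₂=59.043, s₂=7.535, n₂=23
s_p² = [13·9.163² + 22·7.535²]/35 = 66.8702
SE = √(s_p²·(1/14+1/23)) = 2.7720
t = (51.500−59.043)/2.7720 = -2.7213
df = 35

test statistic = -2.721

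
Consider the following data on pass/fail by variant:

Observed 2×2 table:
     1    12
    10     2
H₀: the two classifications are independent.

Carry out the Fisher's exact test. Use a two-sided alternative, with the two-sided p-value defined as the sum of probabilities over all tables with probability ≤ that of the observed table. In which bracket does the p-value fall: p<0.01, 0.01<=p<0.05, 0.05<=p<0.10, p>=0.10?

p-value bracket: p<0.01

Margins: r₁=13, r₂=12, c₁=11, c₂=14, n=25
p_obs = C(13,1)·C(12,10)/C(25,11); sum pmf over tables with pmf ≤ p_obs
p-value (two-sided) = 0.00021
→ bracket: p<0.01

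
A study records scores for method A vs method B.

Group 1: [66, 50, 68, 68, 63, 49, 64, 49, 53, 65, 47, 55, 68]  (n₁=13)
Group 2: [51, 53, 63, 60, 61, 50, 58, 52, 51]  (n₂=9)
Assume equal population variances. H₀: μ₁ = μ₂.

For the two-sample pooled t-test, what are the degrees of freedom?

degrees of freedom = 20

df = n₁ + n₂ − 2 = 13 + 9 − 2 = 20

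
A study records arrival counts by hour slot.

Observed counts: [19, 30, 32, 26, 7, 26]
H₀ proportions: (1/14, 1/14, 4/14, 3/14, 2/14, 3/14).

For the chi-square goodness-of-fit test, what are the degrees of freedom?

df = k − 1 = 6 − 1 = 5

degrees of freedom = 5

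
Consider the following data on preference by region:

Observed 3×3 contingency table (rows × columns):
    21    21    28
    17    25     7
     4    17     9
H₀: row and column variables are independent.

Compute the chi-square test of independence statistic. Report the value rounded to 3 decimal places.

Row totals [70, 49, 30], col totals [42, 63, 44], n=149
χ² = (21−19.73)²/19.73 + (21−29.60)²/29.60 + (28−20.67)²/20.67 + (17−13.81)²/13.81 + (25−20.72)²/20.72 + (7−14.47)²/14.47 + (4−8.46)²/8.46 + (17−12.68)²/12.68 + (9−8.86)²/8.86 = 14.4730
df = 4

test statistic = 14.473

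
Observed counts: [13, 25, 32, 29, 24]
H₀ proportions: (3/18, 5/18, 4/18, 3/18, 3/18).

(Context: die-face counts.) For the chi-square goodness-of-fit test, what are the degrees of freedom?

degrees of freedom = 4

df = k − 1 = 5 − 1 = 4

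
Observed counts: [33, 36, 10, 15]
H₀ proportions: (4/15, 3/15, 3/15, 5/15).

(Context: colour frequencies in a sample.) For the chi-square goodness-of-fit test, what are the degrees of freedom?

degrees of freedom = 3

df = k − 1 = 4 − 1 = 3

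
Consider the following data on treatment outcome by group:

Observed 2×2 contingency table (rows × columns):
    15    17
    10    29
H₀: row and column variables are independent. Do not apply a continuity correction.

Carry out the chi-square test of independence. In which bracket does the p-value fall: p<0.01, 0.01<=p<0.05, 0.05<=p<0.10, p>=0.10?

Row totals [32, 39], col totals [25, 46], n=71
χ² = (15−11.27)²/11.27 + (17−20.73)²/20.73 + (10−13.73)²/13.73 + (29−25.27)²/25.27 = 3.4741
df = 1
p-value (upper-tail) = 0.06234
→ bracket: 0.05<=p<0.10

p-value bracket: 0.05<=p<0.10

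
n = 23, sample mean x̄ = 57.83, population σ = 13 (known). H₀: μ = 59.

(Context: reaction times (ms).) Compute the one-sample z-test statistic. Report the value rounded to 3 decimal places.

SE = σ/√n = 13/√23 = 2.7107
z = (x̄−μ₀)/SE = (57.83−59)/2.7107 = -0.4316

test statistic = -0.432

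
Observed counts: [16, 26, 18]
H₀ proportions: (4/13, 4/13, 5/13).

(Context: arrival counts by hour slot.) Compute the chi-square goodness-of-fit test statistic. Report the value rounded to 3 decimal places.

n = 60; E_i = n·p_i = [18.46, 18.46, 23.08]
χ² = (16−18.46)²/18.46 + (26−18.46)²/18.46 + (18−23.08)²/23.08 = 4.5233
df = 2

test statistic = 4.523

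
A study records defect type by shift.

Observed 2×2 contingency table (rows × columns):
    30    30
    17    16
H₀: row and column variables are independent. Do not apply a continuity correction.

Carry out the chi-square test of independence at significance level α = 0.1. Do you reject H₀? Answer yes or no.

reject H₀: no

Row totals [60, 33], col totals [47, 46], n=93
χ² = (30−30.32)²/30.32 + (30−29.68)²/29.68 + (17−16.68)²/16.68 + (16−16.32)²/16.32 = 0.0196
df = 1
p-value (upper-tail) = 0.88879
At α=0.1: p ≥ α → fail to reject H₀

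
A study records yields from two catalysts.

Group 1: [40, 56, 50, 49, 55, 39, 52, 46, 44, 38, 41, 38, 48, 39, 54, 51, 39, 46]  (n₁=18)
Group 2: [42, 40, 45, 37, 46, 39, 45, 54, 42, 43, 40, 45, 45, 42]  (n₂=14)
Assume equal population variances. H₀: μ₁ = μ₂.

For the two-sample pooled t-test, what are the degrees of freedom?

df = n₁ + n₂ − 2 = 18 + 14 − 2 = 30

degrees of freedom = 30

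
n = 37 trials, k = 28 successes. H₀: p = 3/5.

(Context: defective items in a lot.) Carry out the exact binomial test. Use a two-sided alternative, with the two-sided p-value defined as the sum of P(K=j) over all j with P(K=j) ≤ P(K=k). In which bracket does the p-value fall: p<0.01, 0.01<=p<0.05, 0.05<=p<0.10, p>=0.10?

Exact binomial: n=37, k=28, p₀=3/5=0.6000
P(X=j) = C(n,j)·p₀^j·(1−p₀)^(n−j); p = Σ P(X=j) over j with P(X=j) ≤ P(X=28)
p-value (two-sided) = 0.06384
→ bracket: 0.05<=p<0.10

p-value bracket: 0.05<=p<0.10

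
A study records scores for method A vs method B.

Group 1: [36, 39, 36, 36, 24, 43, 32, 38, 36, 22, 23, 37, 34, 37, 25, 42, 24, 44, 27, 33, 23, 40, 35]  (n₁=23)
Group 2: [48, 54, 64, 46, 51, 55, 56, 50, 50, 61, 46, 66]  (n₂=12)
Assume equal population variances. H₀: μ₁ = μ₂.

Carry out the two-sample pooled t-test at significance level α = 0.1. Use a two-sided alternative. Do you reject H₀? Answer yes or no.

reject H₀: yes

x̄₁=33.304, s₁=6.964, n₁=23
x̄₂=53.917, s₂=6.762, n₂=12
s_p² = [22·6.964² + 11·6.762²]/33 = 47.5693
SE = √(s_p²·(1/23+1/12)) = 2.4561
t = (33.304−53.917)/2.4561 = -8.3924
df = 33
p-value (two-sided) = 0.00000
At α=0.1: p < α → reject H₀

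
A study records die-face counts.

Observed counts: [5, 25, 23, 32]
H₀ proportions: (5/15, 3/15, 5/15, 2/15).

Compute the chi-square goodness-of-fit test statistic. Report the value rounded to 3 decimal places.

test statistic = 61.671

n = 85; E_i = n·p_i = [28.33, 17.00, 28.33, 11.33]
χ² = (5−28.33)²/28.33 + (25−17.00)²/17.00 + (23−28.33)²/28.33 + (32−11.33)²/11.33 = 61.6706
df = 3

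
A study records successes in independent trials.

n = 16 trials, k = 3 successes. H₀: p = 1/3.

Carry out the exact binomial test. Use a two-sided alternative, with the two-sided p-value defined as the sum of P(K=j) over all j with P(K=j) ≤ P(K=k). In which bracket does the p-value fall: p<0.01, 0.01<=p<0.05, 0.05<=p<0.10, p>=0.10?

p-value bracket: p>=0.10

Exact binomial: n=16, k=3, p₀=1/3=0.3333
P(X=j) = C(n,j)·p₀^j·(1−p₀)^(n−j); p = Σ P(X=j) over j with P(X=j) ≤ P(X=3)
p-value (two-sided) = 0.29245
→ bracket: p>=0.10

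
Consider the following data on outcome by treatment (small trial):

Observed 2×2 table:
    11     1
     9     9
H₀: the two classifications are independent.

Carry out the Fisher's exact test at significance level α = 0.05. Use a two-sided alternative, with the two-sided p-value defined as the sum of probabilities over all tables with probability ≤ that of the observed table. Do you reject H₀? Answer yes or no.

Margins: r₁=12, r₂=18, c₁=20, c₂=10, n=30
p_obs = C(12,11)·C(18,9)/C(30,20); sum pmf over tables with pmf ≤ p_obs
p-value (two-sided) = 0.02353
At α=0.05: p < α → reject H₀

reject H₀: yes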